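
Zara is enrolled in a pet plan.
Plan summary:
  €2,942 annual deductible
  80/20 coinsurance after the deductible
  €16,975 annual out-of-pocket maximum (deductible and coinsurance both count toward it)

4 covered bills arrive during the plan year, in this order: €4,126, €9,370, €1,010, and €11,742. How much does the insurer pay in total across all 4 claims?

€18,644.80

Claim 1 — €4,126: deductible takes €2,942, €1,184 remains; coinsurance €1,184 × 20% = €236.80. Cost to owner: €3,178.80. OOP to date €3,178.80. Plan pays €4,126 − €3,178.80 = €947.20.
Claim 2 — €9,370: deductible already satisfied, so owner's share is 20% × €9,370 = €1,874. Cost to owner: €1,874. OOP to date €5,052.80. Plan pays €9,370 − €1,874 = €7,496.
Claim 3 — €1,010: deductible already satisfied, so owner's share is 20% × €1,010 = €202. Owner pays €202; OOP now €5,254.80. Plan pays €1,010 − €202 = €808.
Claim 4 — €11,742: deductible met; 20% of €11,742 = €2,348.40. Owner pays €2,348.40; OOP now €7,603.20. Insurer: €11,742 − €2,348.40 = €9,393.60.
Insurer total = bills − owner's total = €26,248 − €7,603.20 = €18,644.80.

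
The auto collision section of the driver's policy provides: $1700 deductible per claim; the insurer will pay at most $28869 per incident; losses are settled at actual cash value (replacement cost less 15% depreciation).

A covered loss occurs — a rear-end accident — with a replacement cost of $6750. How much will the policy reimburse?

$4037.50

At 15% depreciation, ACV = $6750 − $1012.50 = $5737.50.
Subtract the deductible: $5737.50 − $1700 = $4037.50.
That's under the $28869 cap, so the insurer reimburses the full $4037.50.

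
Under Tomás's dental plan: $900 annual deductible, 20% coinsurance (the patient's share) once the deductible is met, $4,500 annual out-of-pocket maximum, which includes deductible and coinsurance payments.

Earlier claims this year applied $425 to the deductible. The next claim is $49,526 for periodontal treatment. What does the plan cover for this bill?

$45,451

$425 of the $900 deductible is already met, leaving $475.
The remaining $49,051 (= $49,526 − $475) moves to coinsurance.
20% of $49,051 = $9,810.20 falls to the patient.
That puts the patient's cost at $475 + $9,810.20 = $10,285.20 before any cap.
Year-to-date out-of-pocket would reach $425 + $10,285.20 = $10,710.20, above the $4,500 maximum, so the patient pays only $4,500 − $425 = $4,075.
Insurer pays the balance: $49,526 − $4,075 = $45,451.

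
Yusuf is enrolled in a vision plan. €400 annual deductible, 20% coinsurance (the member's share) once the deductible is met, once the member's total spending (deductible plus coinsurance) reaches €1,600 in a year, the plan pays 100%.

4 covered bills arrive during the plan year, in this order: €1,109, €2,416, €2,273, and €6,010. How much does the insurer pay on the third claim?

€1,818.40

#1 (€1,109): €400 finishes the deductible; €709 goes to coinsurance; member's 20% is €141.80. Cost to member: €541.80. OOP to date €541.80. Plan pays €1,109 − €541.80 = €567.20.
#2 (€2,416): deductible already satisfied, so member's share is 20% × €2,416 = €483.20. Cost to member: €483.20. OOP to date €1,025. Insurer: €2,416 − €483.20 = €1,932.80.
#3 (€2,273): 20% coinsurance on €2,273 = €454.60. Cost to member: €454.60. OOP to date €1,479.60. Insurer: €2,273 − €454.60 = €1,818.40.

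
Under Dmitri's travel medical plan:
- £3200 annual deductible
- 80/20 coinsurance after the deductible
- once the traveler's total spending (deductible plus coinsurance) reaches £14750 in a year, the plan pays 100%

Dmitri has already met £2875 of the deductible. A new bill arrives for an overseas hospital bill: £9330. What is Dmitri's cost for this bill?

Deductible still to meet: £3200 − £2875 = £325.
After the £325 deductible portion, £9330 − £325 = £9005 is subject to coinsurance.
Coinsurance: £9005 × 20% = £1801.
So the traveler owes £325 + £1801 = £2126 before any cap.
Cumulative spending £2875 + £2126 = £5001 stays under the £14750 maximum.

£2126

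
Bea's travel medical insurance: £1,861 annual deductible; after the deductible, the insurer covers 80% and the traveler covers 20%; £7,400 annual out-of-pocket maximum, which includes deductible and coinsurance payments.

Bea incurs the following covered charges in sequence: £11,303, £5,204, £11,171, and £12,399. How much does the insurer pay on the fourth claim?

£12,023.40

Claim 1 (£11,303): £1,861 to deductible, leaving £9,442; traveler's 20% is £1,888.40. Traveler pays £3,749.40; OOP now £3,749.40. Plan pays £11,303 − £3,749.40 = £7,553.60.
Claim 2 (£5,204): 20% coinsurance on £5,204 = £1,040.80. Traveler owes £1,040.80 (running OOP £4,790.20). Insurer: £5,204 − £1,040.80 = £4,163.20.
Claim 3 (£11,171): deductible met; 20% of £11,171 = £2,234.20. Traveler owes £2,234.20 (running OOP £7,024.40). Plan pays £11,171 − £2,234.20 = £8,936.80.
Claim 4 (£12,399): deductible already satisfied, so traveler's share is 20% × £12,399 = £2,479.80. That would push OOP to £9,504.20, over the £7,400 cap, so traveler pays £7,400 − £7,024.40 = £375.60. Insurer: £12,399 − £375.60 = £12,023.40.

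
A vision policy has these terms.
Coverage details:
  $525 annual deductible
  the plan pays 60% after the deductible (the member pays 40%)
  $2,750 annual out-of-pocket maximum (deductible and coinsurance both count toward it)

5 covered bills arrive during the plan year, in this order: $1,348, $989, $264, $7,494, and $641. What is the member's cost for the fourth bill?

Claim 1 — $1,348: $525 to deductible, leaving $823; coinsurance $823 × 40% = $329.20. Cost to member: $854.20. OOP to date $854.20.
Claim 2 — $989: deductible met; 40% of $989 = $395.60. Member owes $395.60 (running OOP $1,249.80).
Claim 3 — $264: 40% coinsurance on $264 = $105.60. Member owes $105.60 (running OOP $1,355.40).
Claim 4 — $7,494: deductible already satisfied, so member's share is 40% × $7,494 = $2,997.60. OOP would hit $4,353 > $2,750, so the cap limits the member to $2,750 − $1,355.40 = $1,394.60.

$1,394.60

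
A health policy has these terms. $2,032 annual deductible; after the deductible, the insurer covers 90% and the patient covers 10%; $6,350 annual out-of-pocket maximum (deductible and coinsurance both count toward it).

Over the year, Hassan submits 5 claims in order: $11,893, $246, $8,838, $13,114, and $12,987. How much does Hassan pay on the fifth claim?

$1,112.10

Claim 1 — $11,893: $2,032 to deductible, leaving $9,861; 10% of $9,861 = $986.10. Cost to patient: $3,018.10. OOP to date $3,018.10.
Claim 2 — $246: deductible met; 10% of $246 = $24.60. Patient pays $24.60; OOP now $3,042.70.
Claim 3 — $8,838: deductible already satisfied, so patient's share is 10% × $8,838 = $883.80. Patient pays $883.80; OOP now $3,926.50.
Claim 4 — $13,114: deductible already satisfied, so patient's share is 10% × $13,114 = $1,311.40. Cost to patient: $1,311.40. OOP to date $5,237.90.
Claim 5 — $12,987: deductible met; 10% of $12,987 = $1,298.70. Adding that to $5,237.90 gives $6,536.60, past the $6,350 cap; patient pays only $6,350 − $5,237.90 = $1,112.10.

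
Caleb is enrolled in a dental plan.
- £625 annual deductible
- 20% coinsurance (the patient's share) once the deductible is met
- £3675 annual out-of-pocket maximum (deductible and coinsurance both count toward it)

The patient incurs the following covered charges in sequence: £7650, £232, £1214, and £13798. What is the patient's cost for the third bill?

£242.80

Claim 1 (£7650): £625 finishes the deductible; £7025 goes to coinsurance; patient's 20% is £1405. Patient owes £2030 (running OOP £2030).
Claim 2 (£232): deductible met; 20% of £232 = £46.40. Cost to patient: £46.40. OOP to date £2076.40.
Claim 3 (£1214): deductible met; 20% of £1214 = £242.80. Patient owes £242.80 (running OOP £2319.20).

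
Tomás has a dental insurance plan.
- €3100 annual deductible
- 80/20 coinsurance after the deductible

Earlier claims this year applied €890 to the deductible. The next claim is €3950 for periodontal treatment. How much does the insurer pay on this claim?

€890 of the €3100 deductible is already met, leaving €2210.
The remaining €1740 (= €3950 − €2210) moves to coinsurance.
Coinsurance: €1740 × 20% = €348.
Patient responsibility: €2210 + €348 = €2558.
The plan picks up €3950 − €2558 = €1392.

€1392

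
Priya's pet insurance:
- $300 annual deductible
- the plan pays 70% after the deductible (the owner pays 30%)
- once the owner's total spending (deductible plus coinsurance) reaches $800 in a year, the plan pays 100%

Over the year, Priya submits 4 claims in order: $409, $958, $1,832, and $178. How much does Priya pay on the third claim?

$179.90

Bill 1, $409: $300 finishes the deductible; $109 goes to coinsurance; owner's 30% is $32.70. Owner owes $332.70 (running OOP $332.70).
Bill 2, $958: 30% coinsurance on $958 = $287.40. Owner pays $287.40; OOP now $620.10.
Bill 3, $1,832: deductible met; 30% of $1,832 = $549.60. Adding that to $620.10 gives $1,169.70, past the $800 cap; owner pays only $800 − $620.10 = $179.90.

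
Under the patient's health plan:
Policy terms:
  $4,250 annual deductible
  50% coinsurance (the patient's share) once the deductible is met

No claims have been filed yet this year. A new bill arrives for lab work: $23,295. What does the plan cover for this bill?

Deductible not yet touched, so the first $4,250 of the bill goes to the deductible.
The remaining $19,045 (= $23,295 − $4,250) moves to coinsurance.
Coinsurance: $19,045 × 50% = $9,522.50.
That puts the patient's cost at $4,250 + $9,522.50 = $13,772.50.
Insurer pays the balance: $23,295 − $13,772.50 = $9,522.50.

$9,522.50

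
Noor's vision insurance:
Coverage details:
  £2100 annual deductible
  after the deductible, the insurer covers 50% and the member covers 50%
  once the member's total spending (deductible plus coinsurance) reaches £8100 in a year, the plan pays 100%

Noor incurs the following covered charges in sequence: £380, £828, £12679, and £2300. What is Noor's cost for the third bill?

Bill 1, £380: fully absorbed by the deductible. Member pays £380; OOP now £380.
Bill 2, £828: all of it applies to the deductible. Member pays £828; OOP now £1208.
Bill 3, £12679: £892 to deductible, leaving £11787; 50% of £11787 = £5893.50. Member pays £6785.50; OOP now £7993.50.

£6785.50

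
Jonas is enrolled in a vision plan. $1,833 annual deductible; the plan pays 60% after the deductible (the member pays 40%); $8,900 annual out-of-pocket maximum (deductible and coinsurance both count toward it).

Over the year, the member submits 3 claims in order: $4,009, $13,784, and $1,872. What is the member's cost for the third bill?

Claim 1 — $4,009: deductible takes $1,833, $2,176 remains; member's 40% is $870.40. Cost to member: $2,703.40. OOP to date $2,703.40.
Claim 2 — $13,784: deductible already satisfied, so member's share is 40% × $13,784 = $5,513.60. Member owes $5,513.60 (running OOP $8,217).
Claim 3 — $1,872: deductible met; 40% of $1,872 = $748.80. That would push OOP to $8,965.80, over the $8,900 cap, so member pays $8,900 − $8,217 = $683.

$683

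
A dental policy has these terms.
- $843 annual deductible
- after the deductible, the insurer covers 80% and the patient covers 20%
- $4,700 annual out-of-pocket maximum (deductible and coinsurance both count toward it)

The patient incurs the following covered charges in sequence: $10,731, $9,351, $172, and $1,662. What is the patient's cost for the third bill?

Claim 1 ($10,731): deductible takes $843, $9,888 remains; patient's 20% is $1,977.60. Cost to patient: $2,820.60. OOP to date $2,820.60.
Claim 2 ($9,351): deductible already satisfied, so patient's share is 20% × $9,351 = $1,870.20. Cost to patient: $1,870.20. OOP to date $4,690.80.
Claim 3 ($172): 20% coinsurance on $172 = $34.40. OOP would hit $4,725.20 > $4,700, so the cap limits the patient to $4,700 − $4,690.80 = $9.20.

$9.20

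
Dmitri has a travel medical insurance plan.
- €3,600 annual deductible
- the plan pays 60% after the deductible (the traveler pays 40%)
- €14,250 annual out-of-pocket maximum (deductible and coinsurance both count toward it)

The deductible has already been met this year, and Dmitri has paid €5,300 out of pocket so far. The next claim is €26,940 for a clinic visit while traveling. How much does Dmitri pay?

€8,950

With the deductible met, the entire €26,940 is subject to coinsurance.
40% of €26,940 = €10,776 falls to the traveler.
That would bring total out-of-pocket to €16,076, past the €14,250 cap. The traveler is capped at €14,250 − €5,300 = €8,950 on this claim.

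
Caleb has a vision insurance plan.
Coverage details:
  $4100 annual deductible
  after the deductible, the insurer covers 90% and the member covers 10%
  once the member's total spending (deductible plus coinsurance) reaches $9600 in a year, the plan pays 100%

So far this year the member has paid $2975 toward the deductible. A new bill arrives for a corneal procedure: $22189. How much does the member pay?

$3231.40

$2975 of the $4100 deductible is already met, leaving $1125.
After the $1125 deductible portion, $22189 − $1125 = $21064 is subject to coinsurance.
Coinsurance: $21064 × 10% = $2106.40.
So the member owes $1125 + $2106.40 = $3231.40 before any cap.
Cumulative spending $2975 + $3231.40 = $6206.40 stays under the $9600 maximum.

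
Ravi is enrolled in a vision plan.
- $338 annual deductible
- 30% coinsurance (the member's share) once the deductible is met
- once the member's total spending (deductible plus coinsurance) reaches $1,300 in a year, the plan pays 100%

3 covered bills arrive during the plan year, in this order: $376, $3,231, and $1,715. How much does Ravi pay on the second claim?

$950.60

Claim 1 ($376): $338 to deductible, leaving $38; coinsurance $38 × 30% = $11.40. Member pays $349.40; OOP now $349.40.
Claim 2 ($3,231): deductible met; 30% of $3,231 = $969.30. Adding that to $349.40 gives $1,318.70, past the $1,300 cap; member pays only $1,300 − $349.40 = $950.60.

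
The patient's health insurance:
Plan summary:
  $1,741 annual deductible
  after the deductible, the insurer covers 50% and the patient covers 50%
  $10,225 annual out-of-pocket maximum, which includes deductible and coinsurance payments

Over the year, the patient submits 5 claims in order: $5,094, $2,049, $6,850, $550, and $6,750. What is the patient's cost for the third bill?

Claim 1 ($5,094): $1,741 to deductible, leaving $3,353; coinsurance $3,353 × 50% = $1,676.50. Cost to patient: $3,417.50. OOP to date $3,417.50.
Claim 2 ($2,049): 50% coinsurance on $2,049 = $1,024.50. Patient owes $1,024.50 (running OOP $4,442).
Claim 3 ($6,850): 50% coinsurance on $6,850 = $3,425. Patient pays $3,425; OOP now $7,867.

$3,425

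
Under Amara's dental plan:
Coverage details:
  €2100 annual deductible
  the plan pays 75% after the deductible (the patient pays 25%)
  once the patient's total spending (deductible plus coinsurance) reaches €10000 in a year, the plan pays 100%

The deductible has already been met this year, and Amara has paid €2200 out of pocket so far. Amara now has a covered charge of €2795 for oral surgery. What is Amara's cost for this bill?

€698.75

With the deductible met, the entire €2795 is subject to coinsurance.
Coinsurance: €2795 × 25% = €698.75.
Cumulative spending €2200 + €698.75 = €2898.75 stays under the €10000 maximum.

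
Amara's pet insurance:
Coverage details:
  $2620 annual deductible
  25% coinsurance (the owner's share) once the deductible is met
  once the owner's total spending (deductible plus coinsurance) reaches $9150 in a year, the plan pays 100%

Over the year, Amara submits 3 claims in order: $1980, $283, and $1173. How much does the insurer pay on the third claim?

$612

Claim 1 ($1980): all of it applies to the deductible. Cost to owner: $1980. OOP to date $1980. Insurer: $1980 − $1980 = $0.
Claim 2 ($283): fully absorbed by the deductible. Owner owes $283 (running OOP $2263). Plan pays $283 − $283 = $0.
Claim 3 ($1173): deductible takes $357, $816 remains; 25% of $816 = $204. Owner owes $561 (running OOP $2824). Plan pays $1173 − $561 = $612.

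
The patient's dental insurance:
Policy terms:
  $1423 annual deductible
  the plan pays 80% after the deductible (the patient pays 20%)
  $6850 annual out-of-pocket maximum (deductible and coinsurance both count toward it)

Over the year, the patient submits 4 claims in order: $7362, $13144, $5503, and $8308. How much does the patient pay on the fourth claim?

$509.80

Claim 1 ($7362): deductible takes $1423, $5939 remains; 20% of $5939 = $1187.80. Cost to patient: $2610.80. OOP to date $2610.80.
Claim 2 ($13144): deductible already satisfied, so patient's share is 20% × $13144 = $2628.80. Cost to patient: $2628.80. OOP to date $5239.60.
Claim 3 ($5503): deductible already satisfied, so patient's share is 20% × $5503 = $1100.60. Patient owes $1100.60 (running OOP $6340.20).
Claim 4 ($8308): deductible already satisfied, so patient's share is 20% × $8308 = $1661.60. That would push OOP to $8001.80, over the $6850 cap, so patient pays $6850 − $6340.20 = $509.80.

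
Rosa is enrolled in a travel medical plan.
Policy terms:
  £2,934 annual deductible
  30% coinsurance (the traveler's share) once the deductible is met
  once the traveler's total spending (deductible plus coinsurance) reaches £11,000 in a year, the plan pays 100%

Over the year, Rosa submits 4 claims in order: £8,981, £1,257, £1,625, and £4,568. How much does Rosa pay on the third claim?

£487.50

Claim 1 — £8,981: £2,934 finishes the deductible; £6,047 goes to coinsurance; coinsurance £6,047 × 30% = £1,814.10. Cost to traveler: £4,748.10. OOP to date £4,748.10.
Claim 2 — £1,257: deductible already satisfied, so traveler's share is 30% × £1,257 = £377.10. Cost to traveler: £377.10. OOP to date £5,125.20.
Claim 3 — £1,625: 30% coinsurance on £1,625 = £487.50. Traveler pays £487.50; OOP now £5,612.70.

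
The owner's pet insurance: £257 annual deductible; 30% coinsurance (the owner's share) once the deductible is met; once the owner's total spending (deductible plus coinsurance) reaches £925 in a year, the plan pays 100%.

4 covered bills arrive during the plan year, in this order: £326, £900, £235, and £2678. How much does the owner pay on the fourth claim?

£306.80

Claim 1 — £326: £257 to deductible, leaving £69; owner's 30% is £20.70. Owner owes £277.70 (running OOP £277.70).
Claim 2 — £900: 30% coinsurance on £900 = £270. Owner owes £270 (running OOP £547.70).
Claim 3 — £235: 30% coinsurance on £235 = £70.50. Owner owes £70.50 (running OOP £618.20).
Claim 4 — £2678: 30% coinsurance on £2678 = £803.40. That would push OOP to £1421.60, over the £925 cap, so owner pays £925 − £618.20 = £306.80.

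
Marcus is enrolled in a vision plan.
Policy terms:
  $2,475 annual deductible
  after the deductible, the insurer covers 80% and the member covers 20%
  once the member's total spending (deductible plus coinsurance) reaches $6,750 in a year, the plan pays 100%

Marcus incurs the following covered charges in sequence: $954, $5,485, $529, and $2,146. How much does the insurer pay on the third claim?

$423.20

Claim 1 ($954): fully absorbed by the deductible. Member pays $954; OOP now $954. Insurer: $954 − $954 = $0.
Claim 2 ($5,485): $1,521 finishes the deductible; $3,964 goes to coinsurance; coinsurance $3,964 × 20% = $792.80. Member owes $2,313.80 (running OOP $3,267.80). Insurer: $5,485 − $2,313.80 = $3,171.20.
Claim 3 ($529): deductible already satisfied, so member's share is 20% × $529 = $105.80. Member pays $105.80; OOP now $3,373.60. Plan pays $529 − $105.80 = $423.20.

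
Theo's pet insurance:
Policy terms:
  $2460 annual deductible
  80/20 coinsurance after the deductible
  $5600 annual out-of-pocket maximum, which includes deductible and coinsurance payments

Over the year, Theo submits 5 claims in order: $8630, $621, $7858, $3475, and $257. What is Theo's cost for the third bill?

$1571.60

#1 ($8630): $2460 to deductible, leaving $6170; owner's 20% is $1234. Cost to owner: $3694. OOP to date $3694.
#2 ($621): deductible already satisfied, so owner's share is 20% × $621 = $124.20. Owner owes $124.20 (running OOP $3818.20).
#3 ($7858): deductible already satisfied, so owner's share is 20% × $7858 = $1571.60. Owner pays $1571.60; OOP now $5389.80.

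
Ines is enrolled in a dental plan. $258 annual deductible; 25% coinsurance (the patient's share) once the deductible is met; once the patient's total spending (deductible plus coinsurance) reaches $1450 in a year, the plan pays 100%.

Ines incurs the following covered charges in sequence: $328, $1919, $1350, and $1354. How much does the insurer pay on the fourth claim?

$1015.50

Claim 1 — $328: deductible takes $258, $70 remains; coinsurance $70 × 25% = $17.50. Patient owes $275.50 (running OOP $275.50). Plan pays $328 − $275.50 = $52.50.
Claim 2 — $1919: deductible met; 25% of $1919 = $479.75. Patient owes $479.75 (running OOP $755.25). Plan pays $1919 − $479.75 = $1439.25.
Claim 3 — $1350: deductible already satisfied, so patient's share is 25% × $1350 = $337.50. Cost to patient: $337.50. OOP to date $1092.75. Plan pays $1350 − $337.50 = $1012.50.
Claim 4 — $1354: deductible already satisfied, so patient's share is 25% × $1354 = $338.50. Patient pays $338.50; OOP now $1431.25. Plan pays $1354 − $338.50 = $1015.50.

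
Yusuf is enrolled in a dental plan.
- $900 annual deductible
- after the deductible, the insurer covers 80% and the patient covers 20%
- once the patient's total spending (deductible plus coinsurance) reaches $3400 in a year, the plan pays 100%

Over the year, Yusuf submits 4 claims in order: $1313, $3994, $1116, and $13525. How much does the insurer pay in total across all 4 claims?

#1 ($1313): deductible takes $900, $413 remains; 20% of $413 = $82.60. Patient pays $982.60; OOP now $982.60. Plan pays $1313 − $982.60 = $330.40.
#2 ($3994): 20% coinsurance on $3994 = $798.80. Cost to patient: $798.80. OOP to date $1781.40. Insurer: $3994 − $798.80 = $3195.20.
#3 ($1116): 20% coinsurance on $1116 = $223.20. Patient pays $223.20; OOP now $2004.60. Plan pays $1116 − $223.20 = $892.80.
#4 ($13525): 20% coinsurance on $13525 = $2705. OOP would hit $4709.60 > $3400, so the cap limits the patient to $3400 − $2004.60 = $1395.40. Plan pays $13525 − $1395.40 = $12129.60.
Insurer total = bills − patient's total = $19948 − $3400 = $16548.

$16548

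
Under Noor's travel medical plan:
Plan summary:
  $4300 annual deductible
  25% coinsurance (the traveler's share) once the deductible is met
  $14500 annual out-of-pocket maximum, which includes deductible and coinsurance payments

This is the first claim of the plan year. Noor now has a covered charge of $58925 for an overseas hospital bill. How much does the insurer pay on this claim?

$44425

The full $4300 deductible is still open; $4300 of this bill applies to it.
After the $4300 deductible portion, $58925 − $4300 = $54625 is subject to coinsurance.
Traveler's 25% share of $54625 is $13656.25.
So the traveler owes $4300 + $13656.25 = $17956.25 before any cap.
Adding $17956.25 to the $0 already spent would give $17956.25, which exceeds the $14500 cap; the traveler pays just $14500 − $0 = $14500.
The plan picks up $58925 − $14500 = $44425.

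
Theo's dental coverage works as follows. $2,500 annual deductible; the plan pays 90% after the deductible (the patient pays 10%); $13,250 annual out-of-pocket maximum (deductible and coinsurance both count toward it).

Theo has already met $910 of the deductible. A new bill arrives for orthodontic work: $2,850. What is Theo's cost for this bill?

Remaining deductible: $2,500 − $910 = $1,590.
After the $1,590 deductible portion, $2,850 − $1,590 = $1,260 is subject to coinsurance.
Coinsurance: $1,260 × 10% = $126.
So the patient owes $1,590 + $126 = $1,716 before any cap.
Year-to-date out-of-pocket becomes $910 + $1,716 = $2,626, still under the $13,250 maximum, so no cap applies.

$1,716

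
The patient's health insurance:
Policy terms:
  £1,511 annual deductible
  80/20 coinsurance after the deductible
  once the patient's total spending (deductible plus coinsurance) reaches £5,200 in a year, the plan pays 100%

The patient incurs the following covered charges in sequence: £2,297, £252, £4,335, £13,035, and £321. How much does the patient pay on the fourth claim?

£2,607

Bill 1, £2,297: £1,511 to deductible, leaving £786; 20% of £786 = £157.20. Patient owes £1,668.20 (running OOP £1,668.20).
Bill 2, £252: deductible already satisfied, so patient's share is 20% × £252 = £50.40. Patient pays £50.40; OOP now £1,718.60.
Bill 3, £4,335: deductible met; 20% of £4,335 = £867. Patient owes £867 (running OOP £2,585.60).
Bill 4, £13,035: deductible already satisfied, so patient's share is 20% × £13,035 = £2,607. Patient pays £2,607; OOP now £5,192.60.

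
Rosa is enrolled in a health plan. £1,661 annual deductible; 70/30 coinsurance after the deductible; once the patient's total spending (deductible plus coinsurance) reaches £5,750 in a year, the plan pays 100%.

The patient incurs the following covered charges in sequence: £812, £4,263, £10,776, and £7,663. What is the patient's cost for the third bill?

#1 (£812): all of it applies to the deductible. Cost to patient: £812. OOP to date £812.
#2 (£4,263): deductible takes £849, £3,414 remains; 30% of £3,414 = £1,024.20. Patient pays £1,873.20; OOP now £2,685.20.
#3 (£10,776): deductible met; 30% of £10,776 = £3,232.80. That would push OOP to £5,918, over the £5,750 cap, so patient pays £5,750 − £2,685.20 = £3,064.80.

£3,064.80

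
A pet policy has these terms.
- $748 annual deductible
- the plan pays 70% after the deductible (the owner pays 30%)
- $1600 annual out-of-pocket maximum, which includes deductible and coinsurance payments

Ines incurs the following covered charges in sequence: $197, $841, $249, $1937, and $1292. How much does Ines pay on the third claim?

$74.70

#1 ($197): entire amount goes to the deductible. Owner pays $197; OOP now $197.
#2 ($841): $551 to deductible, leaving $290; coinsurance $290 × 30% = $87. Owner owes $638 (running OOP $835).
#3 ($249): deductible met; 30% of $249 = $74.70. Owner pays $74.70; OOP now $909.70.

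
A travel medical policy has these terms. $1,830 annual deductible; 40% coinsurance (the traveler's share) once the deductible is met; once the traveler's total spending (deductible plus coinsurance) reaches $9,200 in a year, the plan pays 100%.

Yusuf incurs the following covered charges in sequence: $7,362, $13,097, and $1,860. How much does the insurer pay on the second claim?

$7,939.80

#1 ($7,362): $1,830 to deductible, leaving $5,532; traveler's 40% is $2,212.80. Traveler owes $4,042.80 (running OOP $4,042.80). Plan pays $7,362 − $4,042.80 = $3,319.20.
#2 ($13,097): 40% coinsurance on $13,097 = $5,238.80. That would push OOP to $9,281.60, over the $9,200 cap, so traveler pays $9,200 − $4,042.80 = $5,157.20. Insurer: $13,097 − $5,157.20 = $7,939.80.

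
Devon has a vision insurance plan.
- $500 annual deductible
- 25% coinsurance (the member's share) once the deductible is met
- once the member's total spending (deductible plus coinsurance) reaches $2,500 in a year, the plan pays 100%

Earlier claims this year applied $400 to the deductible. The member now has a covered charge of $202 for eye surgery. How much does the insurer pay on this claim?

$76.50

$400 of the $500 deductible is already met, leaving $100.
After the $100 deductible portion, $202 − $100 = $102 is subject to coinsurance.
Coinsurance: $102 × 25% = $25.50.
Member responsibility before any cap: $100 + $25.50 = $125.50.
Year-to-date out-of-pocket becomes $400 + $125.50 = $525.50, still under the $2,500 maximum, so no cap applies.
The plan picks up $202 − $125.50 = $76.50.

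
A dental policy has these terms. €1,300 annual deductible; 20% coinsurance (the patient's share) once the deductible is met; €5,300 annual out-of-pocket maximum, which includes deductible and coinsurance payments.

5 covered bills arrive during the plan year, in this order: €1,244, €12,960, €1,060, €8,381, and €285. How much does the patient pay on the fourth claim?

Bill 1, €1,244: all of it applies to the deductible. Patient owes €1,244 (running OOP €1,244).
Bill 2, €12,960: €56 to deductible, leaving €12,904; 20% of €12,904 = €2,580.80. Cost to patient: €2,636.80. OOP to date €3,880.80.
Bill 3, €1,060: 20% coinsurance on €1,060 = €212. Cost to patient: €212. OOP to date €4,092.80.
Bill 4, €8,381: deductible met; 20% of €8,381 = €1,676.20. That would push OOP to €5,769, over the €5,300 cap, so patient pays €5,300 − €4,092.80 = €1,207.20.

€1,207.20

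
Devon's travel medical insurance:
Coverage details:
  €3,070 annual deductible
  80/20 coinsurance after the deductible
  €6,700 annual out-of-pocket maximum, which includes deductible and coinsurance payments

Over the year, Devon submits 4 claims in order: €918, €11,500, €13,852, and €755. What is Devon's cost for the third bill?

€1,760.40

#1 (€918): fully absorbed by the deductible. Traveler owes €918 (running OOP €918).
#2 (€11,500): €2,152 to deductible, leaving €9,348; traveler's 20% is €1,869.60. Traveler pays €4,021.60; OOP now €4,939.60.
#3 (€13,852): 20% coinsurance on €13,852 = €2,770.40. That would push OOP to €7,710, over the €6,700 cap, so traveler pays €6,700 − €4,939.60 = €1,760.40.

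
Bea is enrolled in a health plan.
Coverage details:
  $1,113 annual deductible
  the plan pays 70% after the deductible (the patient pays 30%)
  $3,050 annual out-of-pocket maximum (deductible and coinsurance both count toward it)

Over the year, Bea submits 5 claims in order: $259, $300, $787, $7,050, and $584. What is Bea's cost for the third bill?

$623.90

Claim 1 ($259): all of it applies to the deductible. Cost to patient: $259. OOP to date $259.
Claim 2 ($300): entire amount goes to the deductible. Patient pays $300; OOP now $559.
Claim 3 ($787): $554 finishes the deductible; $233 goes to coinsurance; 30% of $233 = $69.90. Patient owes $623.90 (running OOP $1,182.90).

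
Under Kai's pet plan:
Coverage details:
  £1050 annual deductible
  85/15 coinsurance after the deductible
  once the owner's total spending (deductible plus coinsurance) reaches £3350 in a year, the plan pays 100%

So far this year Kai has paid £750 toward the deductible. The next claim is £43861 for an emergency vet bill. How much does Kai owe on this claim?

£750 of the £1050 deductible is already met, leaving £300.
After the £300 deductible portion, £43861 − £300 = £43561 is subject to coinsurance.
Coinsurance: £43561 × 15% = £6534.15.
Owner responsibility before any cap: £300 + £6534.15 = £6834.15.
That would bring total out-of-pocket to £7584.15, past the £3350 cap. The owner is capped at £3350 − £750 = £2600 on this claim.

£2600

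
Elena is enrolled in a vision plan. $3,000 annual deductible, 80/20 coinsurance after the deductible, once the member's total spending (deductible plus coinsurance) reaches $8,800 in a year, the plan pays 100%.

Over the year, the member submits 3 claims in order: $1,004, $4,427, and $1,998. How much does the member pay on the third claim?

$399.60

#1 ($1,004): all of it applies to the deductible. Cost to member: $1,004. OOP to date $1,004.
#2 ($4,427): $1,996 to deductible, leaving $2,431; coinsurance $2,431 × 20% = $486.20. Cost to member: $2,482.20. OOP to date $3,486.20.
#3 ($1,998): 20% coinsurance on $1,998 = $399.60. Member pays $399.60; OOP now $3,885.80.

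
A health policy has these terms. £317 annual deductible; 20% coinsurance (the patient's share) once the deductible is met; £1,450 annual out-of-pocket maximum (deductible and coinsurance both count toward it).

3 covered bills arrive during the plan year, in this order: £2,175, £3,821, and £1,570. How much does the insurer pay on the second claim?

£3,059.60

Bill 1, £2,175: £317 finishes the deductible; £1,858 goes to coinsurance; coinsurance £1,858 × 20% = £371.60. Patient pays £688.60; OOP now £688.60. Insurer: £2,175 − £688.60 = £1,486.40.
Bill 2, £3,821: 20% coinsurance on £3,821 = £764.20. Adding that to £688.60 gives £1,452.80, past the £1,450 cap; patient pays only £1,450 − £688.60 = £761.40. Plan pays £3,821 − £761.40 = £3,059.60.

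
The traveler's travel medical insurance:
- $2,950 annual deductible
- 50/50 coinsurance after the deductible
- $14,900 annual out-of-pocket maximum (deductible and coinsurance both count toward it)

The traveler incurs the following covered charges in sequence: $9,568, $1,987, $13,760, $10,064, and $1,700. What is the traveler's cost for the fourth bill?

$767.50

Claim 1 ($9,568): $2,950 to deductible, leaving $6,618; coinsurance $6,618 × 50% = $3,309. Traveler owes $6,259 (running OOP $6,259).
Claim 2 ($1,987): 50% coinsurance on $1,987 = $993.50. Cost to traveler: $993.50. OOP to date $7,252.50.
Claim 3 ($13,760): deductible met; 50% of $13,760 = $6,880. Cost to traveler: $6,880. OOP to date $14,132.50.
Claim 4 ($10,064): deductible already satisfied, so traveler's share is 50% × $10,064 = $5,032. OOP would hit $19,164.50 > $14,900, so the cap limits the traveler to $14,900 − $14,132.50 = $767.50.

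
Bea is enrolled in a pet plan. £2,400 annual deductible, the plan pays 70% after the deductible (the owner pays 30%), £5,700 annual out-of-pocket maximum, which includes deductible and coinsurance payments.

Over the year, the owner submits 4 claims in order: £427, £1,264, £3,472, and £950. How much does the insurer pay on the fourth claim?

£665

Bill 1, £427: fully absorbed by the deductible. Cost to owner: £427. OOP to date £427. Insurer: £427 − £427 = £0.
Bill 2, £1,264: entire amount goes to the deductible. Owner owes £1,264 (running OOP £1,691). Insurer: £1,264 − £1,264 = £0.
Bill 3, £3,472: £709 to deductible, leaving £2,763; 30% of £2,763 = £828.90. Cost to owner: £1,537.90. OOP to date £3,228.90. Plan pays £3,472 − £1,537.90 = £1,934.10.
Bill 4, £950: deductible met; 30% of £950 = £285. Owner pays £285; OOP now £3,513.90. Insurer: £950 − £285 = £665.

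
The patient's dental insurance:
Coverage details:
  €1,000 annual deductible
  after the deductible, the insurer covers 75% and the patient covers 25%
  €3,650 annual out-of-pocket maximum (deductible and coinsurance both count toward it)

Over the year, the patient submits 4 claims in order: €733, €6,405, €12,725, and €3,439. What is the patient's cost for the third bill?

Bill 1, €733: fully absorbed by the deductible. Patient owes €733 (running OOP €733).
Bill 2, €6,405: €267 to deductible, leaving €6,138; coinsurance €6,138 × 25% = €1,534.50. Patient owes €1,801.50 (running OOP €2,534.50).
Bill 3, €12,725: 25% coinsurance on €12,725 = €3,181.25. That would push OOP to €5,715.75, over the €3,650 cap, so patient pays €3,650 − €2,534.50 = €1,115.50.

€1,115.50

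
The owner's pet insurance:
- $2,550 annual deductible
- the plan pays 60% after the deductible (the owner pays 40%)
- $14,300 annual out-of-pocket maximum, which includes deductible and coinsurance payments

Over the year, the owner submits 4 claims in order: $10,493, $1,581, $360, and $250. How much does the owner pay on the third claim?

#1 ($10,493): $2,550 finishes the deductible; $7,943 goes to coinsurance; 40% of $7,943 = $3,177.20. Owner owes $5,727.20 (running OOP $5,727.20).
#2 ($1,581): deductible met; 40% of $1,581 = $632.40. Owner owes $632.40 (running OOP $6,359.60).
#3 ($360): deductible already satisfied, so owner's share is 40% × $360 = $144. Cost to owner: $144. OOP to date $6,503.60.

$144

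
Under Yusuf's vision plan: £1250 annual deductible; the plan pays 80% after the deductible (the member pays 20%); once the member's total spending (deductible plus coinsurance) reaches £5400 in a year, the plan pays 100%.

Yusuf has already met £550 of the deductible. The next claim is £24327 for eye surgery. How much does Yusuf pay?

£4850

£550 of the £1250 deductible is already met, leaving £700.
The remaining £23627 (= £24327 − £700) moves to coinsurance.
Member's 20% share of £23627 is £4725.40.
So the member owes £700 + £4725.40 = £5425.40 before any cap.
That would bring total out-of-pocket to £5975.40, past the £5400 cap. The member is capped at £5400 − £550 = £4850 on this claim.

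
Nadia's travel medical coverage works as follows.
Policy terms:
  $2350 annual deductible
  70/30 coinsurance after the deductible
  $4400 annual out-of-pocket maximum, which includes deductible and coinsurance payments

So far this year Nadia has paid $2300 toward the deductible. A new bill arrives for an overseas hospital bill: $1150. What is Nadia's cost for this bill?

$2300 of the $2350 deductible is already met, leaving $50.
That leaves $1150 − $50 = $1100 for coinsurance.
Traveler's 30% share of $1100 is $330.
Traveler responsibility before any cap: $50 + $330 = $380.
Cumulative spending $2300 + $380 = $2680 stays under the $4400 maximum.

$380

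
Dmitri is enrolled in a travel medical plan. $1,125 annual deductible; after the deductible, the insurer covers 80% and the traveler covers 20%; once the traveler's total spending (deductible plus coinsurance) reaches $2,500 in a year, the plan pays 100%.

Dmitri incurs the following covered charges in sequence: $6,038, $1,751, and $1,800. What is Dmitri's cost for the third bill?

#1 ($6,038): $1,125 to deductible, leaving $4,913; traveler's 20% is $982.60. Traveler owes $2,107.60 (running OOP $2,107.60).
#2 ($1,751): 20% coinsurance on $1,751 = $350.20. Traveler pays $350.20; OOP now $2,457.80.
#3 ($1,800): deductible already satisfied, so traveler's share is 20% × $1,800 = $360. That would push OOP to $2,817.80, over the $2,500 cap, so traveler pays $2,500 − $2,457.80 = $42.20.

$42.20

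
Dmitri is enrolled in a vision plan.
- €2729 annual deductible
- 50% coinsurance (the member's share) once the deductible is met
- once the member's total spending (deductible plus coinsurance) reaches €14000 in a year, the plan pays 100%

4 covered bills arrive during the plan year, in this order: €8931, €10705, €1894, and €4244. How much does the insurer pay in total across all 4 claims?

Bill 1, €8931: €2729 finishes the deductible; €6202 goes to coinsurance; member's 50% is €3101. Cost to member: €5830. OOP to date €5830. Insurer: €8931 − €5830 = €3101.
Bill 2, €10705: deductible met; 50% of €10705 = €5352.50. Member pays €5352.50; OOP now €11182.50. Plan pays €10705 − €5352.50 = €5352.50.
Bill 3, €1894: deductible already satisfied, so member's share is 50% × €1894 = €947. Cost to member: €947. OOP to date €12129.50. Insurer: €1894 − €947 = €947.
Bill 4, €4244: deductible met; 50% of €4244 = €2122. That would push OOP to €14251.50, over the €14000 cap, so member pays €14000 − €12129.50 = €1870.50. Plan pays €4244 − €1870.50 = €2373.50.
Insurer total = bills − member's total = €25774 − €14000 = €11774.

€11774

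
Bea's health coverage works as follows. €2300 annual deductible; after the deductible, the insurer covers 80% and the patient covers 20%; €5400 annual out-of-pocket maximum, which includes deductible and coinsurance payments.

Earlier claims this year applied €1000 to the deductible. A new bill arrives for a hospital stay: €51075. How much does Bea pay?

€4400

Deductible still to meet: €2300 − €1000 = €1300.
That leaves €51075 − €1300 = €49775 for coinsurance.
20% of €49775 = €9955 falls to the patient.
Patient responsibility before any cap: €1300 + €9955 = €11255.
That would bring total out-of-pocket to €12255, past the €5400 cap. The patient is capped at €5400 − €1000 = €4400 on this claim.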